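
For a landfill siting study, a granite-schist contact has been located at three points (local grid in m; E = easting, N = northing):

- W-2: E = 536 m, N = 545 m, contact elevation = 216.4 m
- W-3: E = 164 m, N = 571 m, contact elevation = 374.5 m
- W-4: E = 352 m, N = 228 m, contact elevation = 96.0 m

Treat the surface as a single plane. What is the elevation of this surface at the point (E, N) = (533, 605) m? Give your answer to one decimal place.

253.7 m

Two edge vectors: W-2→W-3 = (-372, 26, 158.1), W-2→W-4 = (-184, -317, -120.4).
Normal n = (W-2→W-3) × (W-2→W-4) = (46987.3, -73879.2, 122708).
So ∂z/∂E = −n_x/n_z = −0.38292 and ∂z/∂N = −n_y/n_z = 0.60207.
Intercept c from W-2: 216.4 + 205.24 − 328.13 = 93.52.
At (533, 605): z = −204.1 + 364.3 + 93.52 = 253.7 m.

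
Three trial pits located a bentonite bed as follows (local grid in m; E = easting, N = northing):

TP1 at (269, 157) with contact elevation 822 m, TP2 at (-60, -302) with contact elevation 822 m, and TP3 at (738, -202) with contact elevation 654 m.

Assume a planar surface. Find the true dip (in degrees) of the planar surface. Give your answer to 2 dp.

Two edge vectors: TP1→TP2 = (-329, -459, 0), TP1→TP3 = (469, -359, -168).
Normal n = (TP1→TP2) × (TP1→TP3) = (77112, -55272, 333382).
So ∂z/∂E = −n_x/n_z = −0.23130 and ∂z/∂N = −n_y/n_z = 0.16579.
Gradient magnitude |∇z| = √(a² + b²) = √(0.05350 + 0.02749) = 0.28458.
True dip = arctan(0.28458) = 15.89°, dipping toward SE (azimuth ≈ 126°).

15.89°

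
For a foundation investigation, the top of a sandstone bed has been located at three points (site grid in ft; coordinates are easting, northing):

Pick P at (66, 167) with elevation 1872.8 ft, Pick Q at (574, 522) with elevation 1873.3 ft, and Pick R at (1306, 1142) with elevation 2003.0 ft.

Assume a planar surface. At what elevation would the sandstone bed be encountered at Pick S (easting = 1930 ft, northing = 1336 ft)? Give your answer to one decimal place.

1715.8 ft

Let the plane be z = a·easting + b·northing + c.
Pick Q−Pick P: 508a + 355b = 0.5;  Pick R−Pick P: 1240a + 975b = 130.2.
Solving gives a = −0.830009, b = 1.189140.
Then c = 1872.8 − a·66 − b·167 = 1728.99.
At (1930, 1336): z = −1601.9 + 1588.7 + 1728.99 = 1715.8 ft.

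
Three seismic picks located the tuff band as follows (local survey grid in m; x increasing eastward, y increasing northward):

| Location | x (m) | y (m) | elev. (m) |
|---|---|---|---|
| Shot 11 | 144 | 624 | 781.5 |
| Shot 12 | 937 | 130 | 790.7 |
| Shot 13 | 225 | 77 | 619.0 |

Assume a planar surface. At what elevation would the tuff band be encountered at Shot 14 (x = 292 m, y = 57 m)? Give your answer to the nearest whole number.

627 m

Let the plane be z = a·x + b·y + c.
Shot 12−Shot 11: 793a − 494b = 9.2;  Shot 13−Shot 11: 81a − 547b = −162.5.
Solving gives a = 0.21665, b = 0.32916.
Then c = 781.5 − a·144 − b·624 = 544.91.
At (292, 57): z = 63.3 + 18.8 + 544.91 = 626.9 m.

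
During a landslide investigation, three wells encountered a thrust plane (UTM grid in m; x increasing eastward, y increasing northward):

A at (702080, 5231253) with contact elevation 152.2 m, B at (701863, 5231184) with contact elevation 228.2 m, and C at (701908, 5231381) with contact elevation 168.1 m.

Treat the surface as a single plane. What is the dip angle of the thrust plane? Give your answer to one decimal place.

20.1°

Let the plane be z = a·x + b·y + c.
B−A: −217a − 69b = 76;  C−A: −172a + 128b = 15.9.
Solving gives a = −0.27306, b = −0.24270.
Gradient magnitude |∇z| = √(a² + b²) = √(0.07456 + 0.05890) = 0.36533.
True dip = arctan(0.36533) = 20.1°, dipping toward NE (azimuth ≈ 048°).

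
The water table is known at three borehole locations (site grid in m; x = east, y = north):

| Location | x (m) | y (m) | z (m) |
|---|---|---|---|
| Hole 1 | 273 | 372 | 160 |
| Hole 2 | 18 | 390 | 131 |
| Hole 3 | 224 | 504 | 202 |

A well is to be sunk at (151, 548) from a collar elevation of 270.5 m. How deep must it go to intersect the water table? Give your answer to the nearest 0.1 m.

Let the plane be z = a·x + b·y + c.
Hole 2−Hole 1: −255a + 18b = −29;  Hole 3−Hole 1: −49a + 132b = 42.
Solving gives a = 0.13985, b = 0.37010.
Then c = 160 − a·273 − b·372 = −15.85.
At (151, 548): z_contact = 21.12 + 202.81 − 15.85 = 208.08 m.
Depth below ground = 270.5 − 208.08 = 62.4 m.

62.4 m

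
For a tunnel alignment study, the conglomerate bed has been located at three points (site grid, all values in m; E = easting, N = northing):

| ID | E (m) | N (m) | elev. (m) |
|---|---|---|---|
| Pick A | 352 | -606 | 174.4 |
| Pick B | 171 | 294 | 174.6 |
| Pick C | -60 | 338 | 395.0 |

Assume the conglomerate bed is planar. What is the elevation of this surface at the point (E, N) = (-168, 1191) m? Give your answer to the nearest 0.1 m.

Two edge vectors: Pick A→Pick B = (-181, 900, 0.2), Pick A→Pick C = (-412, 944, 220.6).
Normal n = (Pick A→Pick B) × (Pick A→Pick C) = (198351.2, 39846.2, 199936).
So ∂z/∂E = −n_x/n_z = −0.992073 and ∂z/∂N = −n_y/n_z = −0.199295.
Intercept c from Pick A: 174.4 + 349.21 − 120.77 = 402.84.
At (-168, 1191): z = 166.7 − 237.4 + 402.84 = 332.1 m.

332.1 m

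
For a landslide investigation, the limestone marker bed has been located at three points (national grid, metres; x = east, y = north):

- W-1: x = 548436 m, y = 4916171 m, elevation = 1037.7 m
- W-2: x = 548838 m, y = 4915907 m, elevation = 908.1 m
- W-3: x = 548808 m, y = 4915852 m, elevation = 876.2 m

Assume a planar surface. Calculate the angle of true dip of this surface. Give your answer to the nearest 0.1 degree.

Let the plane be z = a·x + b·y + c.
W-2−W-1: 402a − 264b = −129.6;  W-3−W-1: 372a − 319b = −161.5.
Solving gives a = 0.04308, b = 0.55650.
Gradient magnitude |∇z| = √(a² + b²) = √(0.00186 + 0.30970) = 0.55817.
True dip = arctan(0.55817) = 29.2°, dipping toward S (azimuth ≈ 184°).

29.2°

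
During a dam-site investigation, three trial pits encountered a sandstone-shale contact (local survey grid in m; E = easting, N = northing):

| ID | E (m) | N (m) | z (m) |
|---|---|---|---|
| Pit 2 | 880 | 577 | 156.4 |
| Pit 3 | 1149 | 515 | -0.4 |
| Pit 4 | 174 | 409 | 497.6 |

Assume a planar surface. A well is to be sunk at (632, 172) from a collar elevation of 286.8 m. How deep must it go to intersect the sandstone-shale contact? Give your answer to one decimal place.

Two edge vectors: Pit 2→Pit 3 = (269, -62, -156.8), Pit 2→Pit 4 = (-706, -168, 341.2).
Normal n = (Pit 2→Pit 3) × (Pit 2→Pit 4) = (-47496.8, 18918, -88964).
So ∂z/∂E = −n_x/n_z = −0.533888 and ∂z/∂N = −n_y/n_z = 0.212648.
Intercept c from Pit 2: 156.4 + 469.82 − 122.70 = 503.52.
At (632, 172): z_contact = −337.42 + 36.58 + 503.52 = 202.68 m.
Depth below ground = 286.8 − 202.68 = 84.1 m.

84.1 m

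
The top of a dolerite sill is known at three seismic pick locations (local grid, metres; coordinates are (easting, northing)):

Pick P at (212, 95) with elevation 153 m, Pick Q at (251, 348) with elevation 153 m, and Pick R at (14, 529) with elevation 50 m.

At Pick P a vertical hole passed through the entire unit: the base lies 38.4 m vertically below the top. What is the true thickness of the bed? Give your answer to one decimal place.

35.7 m

Two edge vectors: Pick P→Pick Q = (39, 253, 0), Pick P→Pick R = (-198, 434, -103).
Normal n = (Pick P→Pick Q) × (Pick P→Pick R) = (-26059, 4017, 67020).
So ∂z/∂E = −n_x/n_z = 0.38882 and ∂z/∂N = −n_y/n_z = −0.05994.
|∇z| = √(a²+b²) = 0.39342, so dip δ = arctan(0.39342) = 21.48°.
True thickness = vertical thickness × cos δ = 38.4 × cos 21.48° = 35.7 m.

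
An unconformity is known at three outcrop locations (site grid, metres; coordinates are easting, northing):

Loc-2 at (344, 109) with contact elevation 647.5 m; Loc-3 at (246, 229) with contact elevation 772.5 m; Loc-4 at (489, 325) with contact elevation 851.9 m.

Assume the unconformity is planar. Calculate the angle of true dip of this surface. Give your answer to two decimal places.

Two edge vectors: Loc-2→Loc-3 = (-98, 120, 125), Loc-2→Loc-4 = (145, 216, 204.4).
Normal n = (Loc-2→Loc-3) × (Loc-2→Loc-4) = (-2472, 38156.2, -38568).
So ∂z/∂easting = −n_x/n_z = −0.06409 and ∂z/∂northing = −n_y/n_z = 0.98932.
Gradient magnitude |∇z| = √(a² + b²) = √(0.00411 + 0.97876) = 0.99140.
True dip = arctan(0.99140) = 44.75°, dipping toward S (azimuth ≈ 176°).

44.75°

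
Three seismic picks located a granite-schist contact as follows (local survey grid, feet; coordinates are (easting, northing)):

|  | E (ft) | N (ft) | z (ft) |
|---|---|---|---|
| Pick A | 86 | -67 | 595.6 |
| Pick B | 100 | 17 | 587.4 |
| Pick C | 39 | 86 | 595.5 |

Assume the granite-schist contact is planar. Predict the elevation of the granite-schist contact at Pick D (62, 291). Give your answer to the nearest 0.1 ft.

Two edge vectors: Pick A→Pick B = (14, 84, -8.2), Pick A→Pick C = (-47, 153, -0.1).
Normal n = (Pick A→Pick B) × (Pick A→Pick C) = (1246.2, 386.8, 6090).
So ∂z/∂E = −n_x/n_z = −0.20463 and ∂z/∂N = −n_y/n_z = −0.06351.
Intercept c from Pick A: 595.6 + 17.60 − 4.26 = 608.94.
At (62, 291): z = −12.7 − 18.5 + 608.94 = 577.8 ft.

577.8 ft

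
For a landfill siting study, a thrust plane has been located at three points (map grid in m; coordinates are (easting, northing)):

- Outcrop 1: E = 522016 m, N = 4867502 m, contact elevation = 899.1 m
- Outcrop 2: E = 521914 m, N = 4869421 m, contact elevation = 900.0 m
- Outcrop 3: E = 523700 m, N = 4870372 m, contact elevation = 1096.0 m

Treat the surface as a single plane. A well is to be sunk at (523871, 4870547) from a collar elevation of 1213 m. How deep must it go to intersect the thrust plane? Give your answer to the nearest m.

98 m

Two edge vectors: Outcrop 1→Outcrop 2 = (-102, 1919, 0.9), Outcrop 1→Outcrop 3 = (1684, 2870, 196.9).
Normal n = (Outcrop 1→Outcrop 2) × (Outcrop 1→Outcrop 3) = (375268.1, 21599.4, -3524336).
So ∂z/∂E = −n_x/n_z = 0.10647909 and ∂z/∂N = −n_y/n_z = 0.00612864.
Intercept c from Outcrop 1: 899.1 − 55583.79 − 29831.19 = −84515.88.
At (523871, 4870547): z_contact = 55781.3 + 29849.8 − 84515.88 = 1115.3 m.
Depth below ground = 1213 − 1115.3 = 98 m.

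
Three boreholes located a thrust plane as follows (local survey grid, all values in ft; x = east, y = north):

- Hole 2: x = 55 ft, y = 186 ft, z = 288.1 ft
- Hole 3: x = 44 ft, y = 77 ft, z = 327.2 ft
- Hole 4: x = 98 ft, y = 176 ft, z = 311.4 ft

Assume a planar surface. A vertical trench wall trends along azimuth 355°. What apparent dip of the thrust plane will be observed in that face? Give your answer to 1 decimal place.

23.8°

Two edge vectors: Hole 2→Hole 3 = (-11, -109, 39.1), Hole 2→Hole 4 = (43, -10, 23.3).
Normal n = (Hole 2→Hole 3) × (Hole 2→Hole 4) = (-2148.7, 1937.6, 4797).
So ∂z/∂x = −n_x/n_z = 0.44793 and ∂z/∂y = −n_y/n_z = −0.40392.
Unit vector along 355° is (sin 355°, cos 355°) = (-0.0872, 0.9962).
Slope in that direction = a·(-0.0872) + b·(0.9962) = −0.44142.
Apparent dip = arctan|0.44142| = 23.8° (true dip is 31.1°, so apparent ≤ true as expected).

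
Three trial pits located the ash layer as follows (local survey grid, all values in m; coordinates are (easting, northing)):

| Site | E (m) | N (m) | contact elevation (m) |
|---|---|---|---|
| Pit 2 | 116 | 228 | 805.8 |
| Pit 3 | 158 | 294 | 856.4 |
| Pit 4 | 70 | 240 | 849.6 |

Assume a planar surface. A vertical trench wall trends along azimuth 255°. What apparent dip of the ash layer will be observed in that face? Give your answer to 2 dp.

Two edge vectors: Pit 2→Pit 3 = (42, 66, 50.6), Pit 2→Pit 4 = (-46, 12, 43.8).
Normal n = (Pit 2→Pit 3) × (Pit 2→Pit 4) = (2283.6, -4167.2, 3540).
So ∂z/∂E = −n_x/n_z = −0.64508 and ∂z/∂N = −n_y/n_z = 1.17718.
Unit vector along 255° is (sin 255°, cos 255°) = (-0.9659, -0.2588).
Slope in that direction = a·(-0.9659) + b·(-0.2588) = 0.31843.
Apparent dip = arctan|0.31843| = 17.66° (true dip is 53.3°, so apparent ≤ true as expected).

17.66°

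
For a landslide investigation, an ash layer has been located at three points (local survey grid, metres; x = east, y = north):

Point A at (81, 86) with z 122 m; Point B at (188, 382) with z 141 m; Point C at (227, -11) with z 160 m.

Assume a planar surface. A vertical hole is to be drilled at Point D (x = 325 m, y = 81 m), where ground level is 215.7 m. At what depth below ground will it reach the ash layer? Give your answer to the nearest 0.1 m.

Two edge vectors: Point A→Point B = (107, 296, 19), Point A→Point C = (146, -97, 38).
Normal n = (Point A→Point B) × (Point A→Point C) = (13091, -1292, -53595).
So ∂z/∂x = −n_x/n_z = 0.24426 and ∂z/∂y = −n_y/n_z = −0.02411.
Intercept c from Point A: 122 − 19.78 + 2.07 = 104.29.
At (325, 81): z_contact = 79.38 − 1.95 + 104.29 = 181.72 m.
Depth below ground = 215.7 − 181.72 = 34.0 m.

34.0 m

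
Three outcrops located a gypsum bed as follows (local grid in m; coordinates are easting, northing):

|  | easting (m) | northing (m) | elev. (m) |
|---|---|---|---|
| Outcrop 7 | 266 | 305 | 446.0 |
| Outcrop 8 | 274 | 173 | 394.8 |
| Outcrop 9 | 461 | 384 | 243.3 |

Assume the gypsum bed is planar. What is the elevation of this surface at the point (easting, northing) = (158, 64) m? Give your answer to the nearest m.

496 m

Let the plane be z = a·easting + b·northing + c.
Outcrop 8−Outcrop 7: 8a − 132b = −51.2;  Outcrop 9−Outcrop 7: 195a + 79b = −202.7.
Solving gives a = −1.16795, b = 0.31709.
Then c = 446 − a·266 − b·305 = 659.96.
At (158, 64): z = −184.5 + 20.3 + 659.96 = 495.7 m.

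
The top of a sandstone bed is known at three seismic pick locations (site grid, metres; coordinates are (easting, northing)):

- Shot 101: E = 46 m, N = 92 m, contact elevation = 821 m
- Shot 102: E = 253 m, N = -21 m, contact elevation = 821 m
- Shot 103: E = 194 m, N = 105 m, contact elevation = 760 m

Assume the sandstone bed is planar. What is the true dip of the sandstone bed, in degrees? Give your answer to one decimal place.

Two edge vectors: Shot 101→Shot 102 = (207, -113, 0), Shot 101→Shot 103 = (148, 13, -61).
Normal n = (Shot 101→Shot 102) × (Shot 101→Shot 103) = (6893, 12627, 19415).
So ∂z/∂E = −n_x/n_z = −0.35503 and ∂z/∂N = −n_y/n_z = −0.65037.
Gradient magnitude |∇z| = √(a² + b²) = √(0.12605 + 0.42299) = 0.74097.
True dip = arctan(0.74097) = 36.5°, dipping toward NNE (azimuth ≈ 029°).

36.5°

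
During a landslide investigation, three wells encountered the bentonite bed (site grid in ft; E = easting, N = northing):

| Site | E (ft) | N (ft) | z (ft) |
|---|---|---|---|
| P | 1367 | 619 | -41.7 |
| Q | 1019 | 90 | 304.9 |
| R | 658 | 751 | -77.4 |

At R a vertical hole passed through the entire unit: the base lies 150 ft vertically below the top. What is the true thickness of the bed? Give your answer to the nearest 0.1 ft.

Two edge vectors: P→Q = (-348, -529, 346.6), P→R = (-709, 132, -35.7).
Normal n = (P→Q) × (P→R) = (-26865.9, -258163, -420997).
So ∂z/∂E = −n_x/n_z = −0.06381 and ∂z/∂N = −n_y/n_z = −0.61322.
|∇z| = √(a²+b²) = 0.61653, so dip δ = arctan(0.61653) = 31.66°.
True thickness = vertical thickness × cos δ = 150 × cos 31.66° = 127.7 ft.

127.7 ft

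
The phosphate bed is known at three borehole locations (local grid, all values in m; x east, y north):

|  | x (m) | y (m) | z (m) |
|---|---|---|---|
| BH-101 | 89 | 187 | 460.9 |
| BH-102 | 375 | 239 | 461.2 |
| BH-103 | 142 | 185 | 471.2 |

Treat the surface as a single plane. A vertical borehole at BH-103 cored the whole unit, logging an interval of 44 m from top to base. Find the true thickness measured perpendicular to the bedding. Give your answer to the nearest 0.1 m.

Let the plane be z = a·x + b·y + c.
BH-102−BH-101: 286a + 52b = 0.3;  BH-103−BH-101: 53a − 2b = 10.3.
Solving gives a = 0.16112, b = −0.88038.
|∇z| = √(a²+b²) = 0.89500, so dip δ = arctan(0.89500) = 41.83°.
True thickness = vertical thickness × cos δ = 44 × cos 41.83° = 32.8 m.

32.8 m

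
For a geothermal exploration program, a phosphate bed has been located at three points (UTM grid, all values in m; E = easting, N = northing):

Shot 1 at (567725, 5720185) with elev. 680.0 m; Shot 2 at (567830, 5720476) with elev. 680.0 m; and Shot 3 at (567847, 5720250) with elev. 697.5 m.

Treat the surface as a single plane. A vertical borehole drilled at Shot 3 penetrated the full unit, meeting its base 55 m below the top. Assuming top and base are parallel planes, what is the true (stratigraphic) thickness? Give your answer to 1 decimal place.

54.0 m

Let the plane be z = a·E + b·N + c.
Shot 2−Shot 1: 105a + 291b = 0;  Shot 3−Shot 1: 122a + 65b = 17.5.
Solving gives a = 0.17758, b = −0.06408.
|∇z| = √(a²+b²) = 0.18879, so dip δ = arctan(0.18879) = 10.69°.
True thickness = vertical thickness × cos δ = 55 × cos 10.69° = 54.0 m.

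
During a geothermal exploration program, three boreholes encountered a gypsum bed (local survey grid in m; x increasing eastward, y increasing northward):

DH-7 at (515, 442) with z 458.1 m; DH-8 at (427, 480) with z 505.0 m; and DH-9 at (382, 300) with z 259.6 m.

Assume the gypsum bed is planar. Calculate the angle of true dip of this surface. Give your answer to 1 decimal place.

Two edge vectors: DH-7→DH-8 = (-88, 38, 46.9), DH-7→DH-9 = (-133, -142, -198.5).
Normal n = (DH-7→DH-8) × (DH-7→DH-9) = (-883.2, -23705.7, 17550).
So ∂z/∂x = −n_x/n_z = 0.05032 and ∂z/∂y = −n_y/n_z = 1.35075.
Gradient magnitude |∇z| = √(a² + b²) = √(0.00253 + 1.82453) = 1.35169.
True dip = arctan(1.35169) = 53.5°, dipping toward S (azimuth ≈ 182°).

53.5°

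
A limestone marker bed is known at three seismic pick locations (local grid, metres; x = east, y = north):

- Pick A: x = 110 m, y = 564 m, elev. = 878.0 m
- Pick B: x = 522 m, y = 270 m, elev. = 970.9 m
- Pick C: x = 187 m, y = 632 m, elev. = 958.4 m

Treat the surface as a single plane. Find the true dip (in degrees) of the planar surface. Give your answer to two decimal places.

38.05°

Let the plane be z = a·x + b·y + c.
Pick B−Pick A: 412a − 294b = 92.9;  Pick C−Pick A: 77a + 68b = 80.4.
Solving gives a = 0.59136, b = 0.51272.
Gradient magnitude |∇z| = √(a² + b²) = √(0.34971 + 0.26289) = 0.78268.
True dip = arctan(0.78268) = 38.05°, dipping toward SW (azimuth ≈ 229°).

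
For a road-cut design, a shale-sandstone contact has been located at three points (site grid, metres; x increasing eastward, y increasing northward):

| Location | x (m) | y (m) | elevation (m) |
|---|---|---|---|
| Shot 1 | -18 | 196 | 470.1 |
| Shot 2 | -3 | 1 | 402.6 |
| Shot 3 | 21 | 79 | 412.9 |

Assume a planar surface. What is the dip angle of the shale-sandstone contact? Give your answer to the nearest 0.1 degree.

Two edge vectors: Shot 1→Shot 2 = (15, -195, -67.5), Shot 1→Shot 3 = (39, -117, -57.2).
Normal n = (Shot 1→Shot 2) × (Shot 1→Shot 3) = (3256.5, -1774.5, 5850).
So ∂z/∂x = −n_x/n_z = −0.55667 and ∂z/∂y = −n_y/n_z = 0.30333.
Gradient magnitude |∇z| = √(a² + b²) = √(0.30988 + 0.09201) = 0.63395.
True dip = arctan(0.63395) = 32.4°, dipping toward ESE (azimuth ≈ 119°).

32.4°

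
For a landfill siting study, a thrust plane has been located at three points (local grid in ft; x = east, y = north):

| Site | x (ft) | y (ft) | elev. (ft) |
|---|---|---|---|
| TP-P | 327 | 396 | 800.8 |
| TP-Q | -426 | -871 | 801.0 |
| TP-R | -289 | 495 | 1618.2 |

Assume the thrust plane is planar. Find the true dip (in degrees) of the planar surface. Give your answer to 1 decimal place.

54.6°

Let the plane be z = a·x + b·y + c.
TP-Q−TP-P: −753a − 1267b = 0.2;  TP-R−TP-P: −616a + 99b = 817.4.
Solving gives a = −1.21128, b = 0.71973.
Gradient magnitude |∇z| = √(a² + b²) = √(1.46719 + 0.51800) = 1.40897.
True dip = arctan(1.40897) = 54.6°, dipping toward ESE (azimuth ≈ 121°).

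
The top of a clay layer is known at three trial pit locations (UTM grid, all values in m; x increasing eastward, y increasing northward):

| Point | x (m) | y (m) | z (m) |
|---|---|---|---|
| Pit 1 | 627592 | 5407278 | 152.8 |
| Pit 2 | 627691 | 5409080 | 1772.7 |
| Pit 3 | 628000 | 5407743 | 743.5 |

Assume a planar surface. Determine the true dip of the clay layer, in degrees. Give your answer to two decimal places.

Two edge vectors: Pit 1→Pit 2 = (99, 1802, 1619.9), Pit 1→Pit 3 = (408, 465, 590.7).
Normal n = (Pit 1→Pit 2) × (Pit 1→Pit 3) = (311187.9, 602439.9, -689181).
So ∂z/∂x = −n_x/n_z = 0.45153 and ∂z/∂y = −n_y/n_z = 0.87414.
Gradient magnitude |∇z| = √(a² + b²) = √(0.20388 + 0.76412) = 0.98387.
True dip = arctan(0.98387) = 44.53°, dipping toward SSW (azimuth ≈ 207°).

44.53°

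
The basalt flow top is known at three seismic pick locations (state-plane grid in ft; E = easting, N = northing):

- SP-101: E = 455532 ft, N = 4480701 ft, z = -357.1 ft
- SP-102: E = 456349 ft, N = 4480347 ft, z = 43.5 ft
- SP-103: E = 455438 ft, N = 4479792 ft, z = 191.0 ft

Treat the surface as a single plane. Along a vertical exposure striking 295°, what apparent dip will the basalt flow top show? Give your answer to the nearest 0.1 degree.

24.8°

Let the plane be z = a·E + b·N + c.
SP-102−SP-101: 817a − 354b = 400.6;  SP-103−SP-101: −94a − 909b = 548.1.
Solving gives a = 0.21924, b = −0.62564.
Unit vector along 295° is (sin 295°, cos 295°) = (-0.9063, 0.4226).
Slope in that direction = a·(-0.9063) + b·(0.4226) = −0.46311.
Apparent dip = arctan|0.46311| = 24.8° (true dip is 33.5°, so apparent ≤ true as expected).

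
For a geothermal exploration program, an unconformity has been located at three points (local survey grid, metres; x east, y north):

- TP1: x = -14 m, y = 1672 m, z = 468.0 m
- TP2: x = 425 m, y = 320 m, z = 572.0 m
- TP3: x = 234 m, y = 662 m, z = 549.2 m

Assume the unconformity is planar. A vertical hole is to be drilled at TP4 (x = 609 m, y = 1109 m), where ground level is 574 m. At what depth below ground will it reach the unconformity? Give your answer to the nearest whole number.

Let the plane be z = a·x + b·y + c.
TP2−TP1: 439a − 1352b = 104;  TP3−TP1: 248a − 1010b = 81.2.
Solving gives a = −0.04387, b = −0.09117.
Then c = 468 − a·-14 − b·1672 = 619.82.
At (609, 1109): z_contact = −26.7 − 101.1 + 619.82 = 492.0 m.
Depth below ground = 574 − 492.0 = 82 m.

82 m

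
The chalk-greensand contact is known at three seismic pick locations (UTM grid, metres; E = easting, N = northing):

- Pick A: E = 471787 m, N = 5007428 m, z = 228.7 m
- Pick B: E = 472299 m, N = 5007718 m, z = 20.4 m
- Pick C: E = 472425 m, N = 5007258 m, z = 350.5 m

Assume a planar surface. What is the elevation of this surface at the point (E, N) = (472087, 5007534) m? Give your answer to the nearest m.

153 m

Let the plane be z = a·E + b·N + c.
Pick B−Pick A: 512a + 290b = −208.3;  Pick C−Pick A: 638a − 170b = 121.8.
Solving gives a = −0.00032713, b = −0.71769830.
Then c = 228.7 − a·471787 − b·5007428 = 3594205.61.
At (472087, 5007534): z = −154.4 − 3593898.6 + 3594205.61 = 152.5 m.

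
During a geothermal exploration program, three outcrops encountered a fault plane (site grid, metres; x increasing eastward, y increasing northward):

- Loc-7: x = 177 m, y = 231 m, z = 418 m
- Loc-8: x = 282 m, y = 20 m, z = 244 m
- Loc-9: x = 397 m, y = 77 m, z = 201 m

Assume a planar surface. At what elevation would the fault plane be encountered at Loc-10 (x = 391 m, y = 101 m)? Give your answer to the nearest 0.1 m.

Let the plane be z = a·x + b·y + c.
Loc-8−Loc-7: 105a − 211b = −174;  Loc-9−Loc-7: 220a − 154b = −217.
Solving gives a = −0.62780, b = 0.51223.
Then c = 418 − a·177 − b·231 = 410.80.
At (391, 101): z = −245.5 + 51.7 + 410.80 = 217.1 m.

217.1 m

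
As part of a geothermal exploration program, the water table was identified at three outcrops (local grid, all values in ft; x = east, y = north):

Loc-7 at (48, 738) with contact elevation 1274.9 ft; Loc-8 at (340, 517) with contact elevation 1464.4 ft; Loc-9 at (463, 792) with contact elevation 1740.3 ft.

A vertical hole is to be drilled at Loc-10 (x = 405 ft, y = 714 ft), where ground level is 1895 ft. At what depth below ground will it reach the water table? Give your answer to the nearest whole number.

Let the plane be z = a·x + b·y + c.
Loc-8−Loc-7: 292a − 221b = 189.5;  Loc-9−Loc-7: 415a + 54b = 465.4.
Solving gives a = 1.05213, b = 0.53268.
Then c = 1274.9 − a·48 − b·738 = 831.28.
At (405, 714): z_contact = 426.1 + 380.3 + 831.28 = 1637.7 ft.
Depth below ground = 1895 − 1637.7 = 257 ft.

257 ft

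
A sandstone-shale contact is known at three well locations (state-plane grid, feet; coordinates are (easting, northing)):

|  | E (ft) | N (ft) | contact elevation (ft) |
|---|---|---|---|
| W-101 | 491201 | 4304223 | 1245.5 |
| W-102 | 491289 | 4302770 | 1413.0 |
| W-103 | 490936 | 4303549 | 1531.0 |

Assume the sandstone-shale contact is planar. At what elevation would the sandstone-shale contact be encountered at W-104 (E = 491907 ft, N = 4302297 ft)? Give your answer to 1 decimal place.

Two edge vectors: W-101→W-102 = (88, -1453, 167.5), W-101→W-103 = (-265, -674, 285.5).
Normal n = (W-101→W-102) × (W-101→W-103) = (-301936.5, -69511.5, -444357).
So ∂z/∂E = −n_x/n_z = −0.679490815 and ∂z/∂N = −n_y/n_z = −0.156431653.
Intercept c from W-101: 1245.5 + 333766.57 + 673316.72 = 1008328.79.
At (491907, 4302297): z = −334246.3 − 673015.4 + 1008328.79 = 1067.1 ft.

1067.1 ft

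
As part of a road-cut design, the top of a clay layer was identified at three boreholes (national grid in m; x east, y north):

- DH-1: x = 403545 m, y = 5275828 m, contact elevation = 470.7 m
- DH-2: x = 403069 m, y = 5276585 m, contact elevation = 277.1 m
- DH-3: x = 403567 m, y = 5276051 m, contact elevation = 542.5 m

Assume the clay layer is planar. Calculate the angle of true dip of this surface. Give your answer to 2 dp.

39.72°

Let the plane be z = a·x + b·y + c.
DH-2−DH-1: −476a + 757b = −193.6;  DH-3−DH-1: 22a + 223b = 71.8.
Solving gives a = 0.79417, b = 0.24362.
Gradient magnitude |∇z| = √(a² + b²) = √(0.63070 + 0.05935) = 0.83070.
True dip = arctan(0.83070) = 39.72°, dipping toward WSW (azimuth ≈ 253°).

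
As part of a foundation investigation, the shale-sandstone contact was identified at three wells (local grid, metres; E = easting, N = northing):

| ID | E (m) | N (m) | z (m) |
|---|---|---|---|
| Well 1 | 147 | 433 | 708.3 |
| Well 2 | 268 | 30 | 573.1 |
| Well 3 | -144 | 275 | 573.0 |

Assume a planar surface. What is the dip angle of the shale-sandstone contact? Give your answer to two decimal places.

Two edge vectors: Well 1→Well 2 = (121, -403, -135.2), Well 1→Well 3 = (-291, -158, -135.3).
Normal n = (Well 1→Well 2) × (Well 1→Well 3) = (33164.3, 55714.5, -136391).
So ∂z/∂E = −n_x/n_z = 0.24316 and ∂z/∂N = −n_y/n_z = 0.40849.
Gradient magnitude |∇z| = √(a² + b²) = √(0.05912 + 0.16686) = 0.47538.
True dip = arctan(0.47538) = 25.43°, dipping toward SSW (azimuth ≈ 211°).

25.43°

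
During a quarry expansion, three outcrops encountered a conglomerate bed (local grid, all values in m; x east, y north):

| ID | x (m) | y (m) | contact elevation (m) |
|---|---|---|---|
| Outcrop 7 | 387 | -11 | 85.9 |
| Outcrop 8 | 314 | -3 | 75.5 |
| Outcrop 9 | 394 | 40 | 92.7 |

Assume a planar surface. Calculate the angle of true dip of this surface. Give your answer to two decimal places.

10.82°

Let the plane be z = a·x + b·y + c.
Outcrop 8−Outcrop 7: −73a + 8b = −10.4;  Outcrop 9−Outcrop 7: 7a + 51b = 6.8.
Solving gives a = 0.15475, b = 0.11209.
Gradient magnitude |∇z| = √(a² + b²) = √(0.02395 + 0.01256) = 0.19108.
True dip = arctan(0.19108) = 10.82°, dipping toward SW (azimuth ≈ 234°).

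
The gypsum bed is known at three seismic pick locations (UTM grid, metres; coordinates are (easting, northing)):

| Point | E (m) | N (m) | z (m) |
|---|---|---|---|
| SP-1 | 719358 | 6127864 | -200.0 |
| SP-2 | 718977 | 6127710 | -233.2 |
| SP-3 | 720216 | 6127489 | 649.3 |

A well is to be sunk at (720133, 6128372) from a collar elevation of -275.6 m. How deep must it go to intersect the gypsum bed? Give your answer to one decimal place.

Let the plane be z = a·E + b·N + c.
SP-2−SP-1: −381a − 154b = −33.2;  SP-3−SP-1: 858a − 375b = 849.3.
Solving gives a = 0.520867469, b = −1.073055231.
Then c = -200 − a·719358 − b·6127864 = 6200646.34.
At (720133, 6128372): z_contact = 375093.85 − 6576081.63 + 6200646.34 = -341.44 m.
Depth below ground = -275.6 − (-341.44) = 65.8 m.

65.8 m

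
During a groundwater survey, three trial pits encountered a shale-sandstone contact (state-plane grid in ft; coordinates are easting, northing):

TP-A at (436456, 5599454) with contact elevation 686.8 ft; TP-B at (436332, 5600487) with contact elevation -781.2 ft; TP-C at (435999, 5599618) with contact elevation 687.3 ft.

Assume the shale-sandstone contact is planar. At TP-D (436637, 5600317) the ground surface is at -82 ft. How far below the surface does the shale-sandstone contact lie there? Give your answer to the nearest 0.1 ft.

Let the plane be z = a·easting + b·northing + c.
TP-B−TP-A: −124a + 1033b = −1468;  TP-C−TP-A: −457a + 164b = 0.5.
Solving gives a = −0.534081174, b = −1.485214003.
Then c = 686.8 − a·436456 − b·5599454 = 8550177.23.
At (436637, 5600317): z_contact = −233199.60 − 8317669.23 + 8550177.23 = -691.61 ft.
Depth below ground = -82 − (-691.61) = 609.6 ft.

609.6 ft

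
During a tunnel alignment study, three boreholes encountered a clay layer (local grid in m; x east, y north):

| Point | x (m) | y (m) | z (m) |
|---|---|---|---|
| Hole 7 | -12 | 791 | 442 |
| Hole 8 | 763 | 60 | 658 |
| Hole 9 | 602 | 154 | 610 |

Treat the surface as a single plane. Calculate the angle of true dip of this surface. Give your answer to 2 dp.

Let the plane be z = a·x + b·y + c.
Hole 8−Hole 7: 775a − 731b = 216;  Hole 9−Hole 7: 614a − 637b = 168.
Solving gives a = 0.32970, b = 0.05406.
Gradient magnitude |∇z| = √(a² + b²) = √(0.10870 + 0.00292) = 0.33410.
True dip = arctan(0.33410) = 18.47°, dipping toward W (azimuth ≈ 261°).

18.47°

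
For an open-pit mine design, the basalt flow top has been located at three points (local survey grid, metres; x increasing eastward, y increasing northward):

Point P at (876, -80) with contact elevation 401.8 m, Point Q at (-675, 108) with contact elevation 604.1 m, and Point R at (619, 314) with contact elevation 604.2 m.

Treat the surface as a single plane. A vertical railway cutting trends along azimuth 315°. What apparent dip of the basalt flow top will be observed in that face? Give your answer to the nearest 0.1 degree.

20.9°

Let the plane be z = a·x + b·y + c.
Point Q−Point P: −1551a + 188b = 202.3;  Point R−Point P: −257a + 394b = 202.4.
Solving gives a = −0.07402, b = 0.46543.
Unit vector along 315° is (sin 315°, cos 315°) = (-0.7071, 0.7071).
Slope in that direction = a·(-0.7071) + b·(0.7071) = 0.38144.
Apparent dip = arctan|0.38144| = 20.9° (true dip is 25.2°, so apparent ≤ true as expected).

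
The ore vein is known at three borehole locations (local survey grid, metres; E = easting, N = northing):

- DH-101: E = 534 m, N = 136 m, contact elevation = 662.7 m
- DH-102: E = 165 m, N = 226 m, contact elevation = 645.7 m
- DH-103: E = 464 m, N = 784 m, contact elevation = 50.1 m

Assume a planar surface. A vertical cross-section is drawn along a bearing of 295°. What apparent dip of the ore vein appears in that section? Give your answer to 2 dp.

13.30°

Let the plane be z = a·E + b·N + c.
DH-102−DH-101: −369a + 90b = −17;  DH-103−DH-101: −70a + 648b = −612.6.
Solving gives a = −0.18950, b = −0.96584.
Unit vector along 295° is (sin 295°, cos 295°) = (-0.9063, 0.4226).
Slope in that direction = a·(-0.9063) + b·(0.4226) = −0.23644.
Apparent dip = arctan|0.23644| = 13.30° (true dip is 44.5°, so apparent ≤ true as expected).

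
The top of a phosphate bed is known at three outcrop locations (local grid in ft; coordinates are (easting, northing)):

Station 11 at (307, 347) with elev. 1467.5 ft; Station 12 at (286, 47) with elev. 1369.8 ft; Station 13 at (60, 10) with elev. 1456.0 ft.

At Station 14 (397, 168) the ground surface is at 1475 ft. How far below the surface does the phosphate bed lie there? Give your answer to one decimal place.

Two edge vectors: Station 11→Station 12 = (-21, -300, -97.7), Station 11→Station 13 = (-247, -337, -11.5).
Normal n = (Station 11→Station 12) × (Station 11→Station 13) = (-29474.9, 23890.4, -67023).
So ∂z/∂E = −n_x/n_z = −0.43977 and ∂z/∂N = −n_y/n_z = 0.35645.
Intercept c from Station 11: 1467.5 + 135.01 − 123.69 = 1478.82.
At (397, 168): z_contact = −174.59 + 59.88 + 1478.82 = 1364.12 ft.
Depth below ground = 1475 − 1364.12 = 110.9 ft.

110.9 ft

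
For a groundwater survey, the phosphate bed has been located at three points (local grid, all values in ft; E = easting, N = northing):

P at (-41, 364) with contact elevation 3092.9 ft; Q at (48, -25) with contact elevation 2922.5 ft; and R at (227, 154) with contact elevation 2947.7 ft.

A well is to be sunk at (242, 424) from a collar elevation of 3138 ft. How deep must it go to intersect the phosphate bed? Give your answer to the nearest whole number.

91 ft

Two edge vectors: P→Q = (89, -389, -170.4), P→R = (268, -210, -145.2).
Normal n = (P→Q) × (P→R) = (20698.8, -32744.4, 85562).
So ∂z/∂E = −n_x/n_z = −0.24192 and ∂z/∂N = −n_y/n_z = 0.38270.
Intercept c from P: 3092.9 − 9.92 − 139.30 = 2943.68.
At (242, 424): z_contact = −58.5 + 162.3 + 2943.68 = 3047.4 ft.
Depth below ground = 3138 − 3047.4 = 91 ft.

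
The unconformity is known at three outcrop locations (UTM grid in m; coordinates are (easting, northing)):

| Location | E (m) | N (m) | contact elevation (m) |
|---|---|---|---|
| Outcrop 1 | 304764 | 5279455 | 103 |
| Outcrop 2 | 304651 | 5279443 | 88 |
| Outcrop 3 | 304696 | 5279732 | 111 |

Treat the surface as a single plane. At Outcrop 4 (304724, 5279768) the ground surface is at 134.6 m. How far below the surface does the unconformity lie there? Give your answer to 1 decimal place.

Two edge vectors: Outcrop 1→Outcrop 2 = (-113, -12, -15), Outcrop 1→Outcrop 3 = (-68, 277, 8).
Normal n = (Outcrop 1→Outcrop 2) × (Outcrop 1→Outcrop 3) = (4059, 1924, -32117).
So ∂z/∂E = −n_x/n_z = 0.126381667 and ∂z/∂N = −n_y/n_z = 0.059905969.
Intercept c from Outcrop 1: 103 − 38516.58 − 316270.87 = −354684.45.
At (304724, 5279768): z_contact = 38511.53 + 316289.62 − 354684.45 = 116.70 m.
Depth below ground = 134.6 − 116.70 = 17.9 m.

17.9 m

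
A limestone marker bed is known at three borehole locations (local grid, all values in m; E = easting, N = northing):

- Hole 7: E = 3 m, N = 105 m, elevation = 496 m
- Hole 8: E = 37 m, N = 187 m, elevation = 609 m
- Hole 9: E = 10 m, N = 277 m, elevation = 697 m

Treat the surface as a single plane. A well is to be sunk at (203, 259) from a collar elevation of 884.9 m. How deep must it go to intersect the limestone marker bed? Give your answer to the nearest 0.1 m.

Let the plane be z = a·E + b·N + c.
Hole 8−Hole 7: 34a + 82b = 113;  Hole 9−Hole 7: 7a + 172b = 201.
Solving gives a = 0.56011, b = 1.14581.
Then c = 496 − a·3 − b·105 = 374.01.
At (203, 259): z_contact = 113.70 + 296.76 + 374.01 = 784.48 m.
Depth below ground = 884.9 − 784.48 = 100.4 m.

100.4 m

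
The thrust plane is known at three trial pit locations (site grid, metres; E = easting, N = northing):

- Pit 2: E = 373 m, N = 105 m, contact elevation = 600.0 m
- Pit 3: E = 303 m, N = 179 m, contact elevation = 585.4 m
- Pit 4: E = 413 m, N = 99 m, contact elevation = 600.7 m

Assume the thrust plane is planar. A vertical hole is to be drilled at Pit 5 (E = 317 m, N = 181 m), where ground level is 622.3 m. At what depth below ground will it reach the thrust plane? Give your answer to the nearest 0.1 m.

Let the plane be z = a·E + b·N + c.
Pit 3−Pit 2: −70a + 74b = −14.6;  Pit 4−Pit 2: 40a − 6b = 0.7.
Solving gives a = −0.01409, b = −0.21063.
Then c = 600 − a·373 − b·105 = 627.37.
At (317, 181): z_contact = −4.47 − 38.12 + 627.37 = 584.78 m.
Depth below ground = 622.3 − 584.78 = 37.5 m.

37.5 m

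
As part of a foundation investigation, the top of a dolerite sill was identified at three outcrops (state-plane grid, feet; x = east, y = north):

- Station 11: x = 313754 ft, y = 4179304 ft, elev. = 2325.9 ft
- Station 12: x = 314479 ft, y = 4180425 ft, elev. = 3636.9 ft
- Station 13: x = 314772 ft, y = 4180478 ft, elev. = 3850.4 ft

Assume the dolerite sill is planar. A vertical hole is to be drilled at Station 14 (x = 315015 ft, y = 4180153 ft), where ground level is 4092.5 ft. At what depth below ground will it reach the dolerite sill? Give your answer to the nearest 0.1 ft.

Two edge vectors: Station 11→Station 12 = (725, 1121, 1311), Station 11→Station 13 = (1018, 1174, 1524.5).
Normal n = (Station 11→Station 12) × (Station 11→Station 13) = (169850.5, 229335.5, -290028).
So ∂z/∂x = −n_x/n_z = 0.585634835 and ∂z/∂y = −n_y/n_z = 0.790735722.
Intercept c from Station 11: 2325.9 − 183745.27 − 3304724.97 = −3486144.34.
At (315015, 4180153): z_contact = 184483.76 + 3305396.30 − 3486144.34 = 3735.72 ft.
Depth below ground = 4092.5 − 3735.72 = 356.8 ft.

356.8 ft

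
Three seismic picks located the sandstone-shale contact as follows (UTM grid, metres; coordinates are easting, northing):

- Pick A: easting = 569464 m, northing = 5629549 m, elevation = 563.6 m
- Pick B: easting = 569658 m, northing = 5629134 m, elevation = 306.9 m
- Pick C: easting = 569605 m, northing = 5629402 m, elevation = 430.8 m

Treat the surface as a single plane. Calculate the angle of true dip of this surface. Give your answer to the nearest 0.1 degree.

34.0°

Two edge vectors: Pick A→Pick B = (194, -415, -256.7), Pick A→Pick C = (141, -147, -132.8).
Normal n = (Pick A→Pick B) × (Pick A→Pick C) = (17377.1, -10431.5, 29997).
So ∂z/∂easting = −n_x/n_z = −0.57929 and ∂z/∂northing = −n_y/n_z = 0.34775.
Gradient magnitude |∇z| = √(a² + b²) = √(0.33558 + 0.12093) = 0.67566.
True dip = arctan(0.67566) = 34.0°, dipping toward ESE (azimuth ≈ 121°).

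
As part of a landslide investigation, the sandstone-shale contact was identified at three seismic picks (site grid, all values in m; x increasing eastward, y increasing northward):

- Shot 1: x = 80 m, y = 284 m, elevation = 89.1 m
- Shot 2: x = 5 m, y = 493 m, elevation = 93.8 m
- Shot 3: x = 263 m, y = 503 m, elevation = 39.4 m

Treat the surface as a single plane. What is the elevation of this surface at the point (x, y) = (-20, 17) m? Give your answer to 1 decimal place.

Let the plane be z = a·x + b·y + c.
Shot 2−Shot 1: −75a + 209b = 4.7;  Shot 3−Shot 1: 183a + 219b = −49.7.
Solving gives a = −0.20882, b = −0.05245.
Then c = 89.1 − a·80 − b·284 = 120.70.
At (-20, 17): z = 4.2 − 0.9 + 120.70 = 124.0 m.

124.0 m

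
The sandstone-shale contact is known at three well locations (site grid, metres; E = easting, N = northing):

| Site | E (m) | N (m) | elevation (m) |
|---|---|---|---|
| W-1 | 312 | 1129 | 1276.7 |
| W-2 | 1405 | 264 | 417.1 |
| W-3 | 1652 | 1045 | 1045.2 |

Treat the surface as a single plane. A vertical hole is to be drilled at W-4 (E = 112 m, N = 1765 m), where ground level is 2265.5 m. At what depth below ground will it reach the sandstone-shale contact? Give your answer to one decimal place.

429.2 m

Let the plane be z = a·E + b·N + c.
W-2−W-1: 1093a − 865b = −859.6;  W-3−W-1: 1340a − 84b = −231.5.
Solving gives a = −0.119969, b = 0.842167.
Then c = 1276.7 − a·312 − b·1129 = 363.32.
At (112, 1765): z_contact = −13.44 + 1486.42 + 363.32 = 1836.31 m.
Depth below ground = 2265.5 − 1836.31 = 429.2 m.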